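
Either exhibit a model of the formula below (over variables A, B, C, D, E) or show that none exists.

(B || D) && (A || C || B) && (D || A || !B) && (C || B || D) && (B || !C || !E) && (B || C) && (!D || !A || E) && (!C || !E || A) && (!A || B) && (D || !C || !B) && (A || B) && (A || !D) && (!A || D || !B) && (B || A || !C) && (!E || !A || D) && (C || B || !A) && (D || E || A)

A: true; B: true; C: true; D: true; E: true

Suppose B = true.
Suppose D = true.
Unit clause (A) forces A = true.
Unit clause (E) forces E = true.
All clauses hold; C can take either value.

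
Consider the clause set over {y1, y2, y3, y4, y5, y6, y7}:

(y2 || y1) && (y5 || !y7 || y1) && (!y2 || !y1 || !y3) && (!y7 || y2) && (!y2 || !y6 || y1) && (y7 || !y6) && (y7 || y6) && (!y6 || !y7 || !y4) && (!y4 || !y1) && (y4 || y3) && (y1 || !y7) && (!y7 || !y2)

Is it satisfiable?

Try y2 = true.
From the singleton clause (!y7), y7 = false.
From the singleton clause (!y6), y6 = false.
Now (y6) is unsatisfied and unit — conflict.
That branch fails; take y2 = false instead.
From the singleton clause (y1), y1 = true.
From the singleton clause (!y7), y7 = false.
From the singleton clause (!y6), y6 = false.
Now (y6) is unsatisfied and unit — conflict.
Both values of y2 lead to a conflict.
No assignment satisfies every clause.

No, unsatisfiable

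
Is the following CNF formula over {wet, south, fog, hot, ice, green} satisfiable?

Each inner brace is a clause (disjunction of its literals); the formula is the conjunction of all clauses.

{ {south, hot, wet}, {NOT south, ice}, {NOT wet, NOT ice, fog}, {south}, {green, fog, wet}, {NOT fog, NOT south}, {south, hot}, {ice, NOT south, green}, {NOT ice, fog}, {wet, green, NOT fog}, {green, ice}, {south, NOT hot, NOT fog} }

(south) alone gives south = true.
(ice) alone gives ice = true.
(NOT fog) alone gives fog = false.
Now (fog) is unsatisfied and unit — conflict.
No assignment satisfies every clause.

No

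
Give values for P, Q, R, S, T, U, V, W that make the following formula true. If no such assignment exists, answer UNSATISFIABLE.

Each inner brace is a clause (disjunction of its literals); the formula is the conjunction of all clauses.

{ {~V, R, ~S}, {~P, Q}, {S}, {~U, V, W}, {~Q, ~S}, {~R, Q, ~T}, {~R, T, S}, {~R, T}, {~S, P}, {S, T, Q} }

The clause (S) is unit, so S = 1.
The clause (~Q) is unit, so Q = 0.
The clause (~P) is unit, so P = 0.
But (P) is also a unit clause — contradiction.

UNSATISFIABLE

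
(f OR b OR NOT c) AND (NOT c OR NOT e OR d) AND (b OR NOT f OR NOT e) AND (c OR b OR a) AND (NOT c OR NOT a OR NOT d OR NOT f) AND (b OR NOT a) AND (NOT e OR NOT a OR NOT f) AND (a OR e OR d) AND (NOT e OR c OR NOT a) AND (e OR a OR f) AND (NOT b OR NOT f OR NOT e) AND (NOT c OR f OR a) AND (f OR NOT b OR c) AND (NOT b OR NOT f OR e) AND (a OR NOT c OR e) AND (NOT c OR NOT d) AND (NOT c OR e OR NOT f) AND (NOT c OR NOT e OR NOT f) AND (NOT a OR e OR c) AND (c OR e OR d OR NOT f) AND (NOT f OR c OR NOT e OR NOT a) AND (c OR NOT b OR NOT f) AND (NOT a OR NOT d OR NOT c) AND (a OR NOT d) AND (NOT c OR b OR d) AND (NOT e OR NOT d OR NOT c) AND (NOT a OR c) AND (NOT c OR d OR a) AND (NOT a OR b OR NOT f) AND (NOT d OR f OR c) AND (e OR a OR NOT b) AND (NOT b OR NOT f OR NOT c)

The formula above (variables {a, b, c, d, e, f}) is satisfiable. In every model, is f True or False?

False

Suppose f = true.
Case b = true:
(NOT e) alone gives e = false.
But (e) is also a unit clause — contradiction.
That branch fails; take b = false instead.
(NOT e) alone gives e = false.
(NOT a) alone gives a = false.
(c) alone gives c = true.
But (NOT c) is also a unit clause — contradiction.
Neither b = true nor b = false works.
So every satisfying assignment has f = False.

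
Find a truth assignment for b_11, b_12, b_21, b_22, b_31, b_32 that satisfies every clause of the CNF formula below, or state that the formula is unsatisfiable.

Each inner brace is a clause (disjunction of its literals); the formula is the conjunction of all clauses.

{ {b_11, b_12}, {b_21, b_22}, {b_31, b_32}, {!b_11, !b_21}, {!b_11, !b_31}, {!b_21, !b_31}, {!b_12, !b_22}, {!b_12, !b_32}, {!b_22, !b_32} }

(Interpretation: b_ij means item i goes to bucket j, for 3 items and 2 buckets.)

UNSATISFIABLE

Branch on b_11: set b_11 = true.
The clause (!b_21) is unit, so b_21 = false.
The clause (b_22) is unit, so b_22 = true.
The clause (!b_31) is unit, so b_31 = false.
The clause (b_32) is unit, so b_32 = true.
But (!b_32) is also a unit clause — contradiction.
Backtrack on b_11: now try b_11 = false.
The clause (b_12) is unit, so b_12 = true.
The clause (!b_22) is unit, so b_22 = false.
The clause (b_21) is unit, so b_21 = true.
The clause (!b_31) is unit, so b_31 = false.
The clause (b_32) is unit, so b_32 = true.
But (!b_32) is also a unit clause — contradiction.
Either choice for b_11 ends in contradiction.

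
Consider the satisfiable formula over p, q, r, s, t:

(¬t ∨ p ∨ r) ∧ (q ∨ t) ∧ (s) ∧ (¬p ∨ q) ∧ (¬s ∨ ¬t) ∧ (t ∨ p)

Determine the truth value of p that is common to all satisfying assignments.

True

Suppose p = False.
(s) alone gives s = True.
(¬t) alone gives t = False.
That conflicts with the unit clause (t).
So every satisfying assignment has p = True.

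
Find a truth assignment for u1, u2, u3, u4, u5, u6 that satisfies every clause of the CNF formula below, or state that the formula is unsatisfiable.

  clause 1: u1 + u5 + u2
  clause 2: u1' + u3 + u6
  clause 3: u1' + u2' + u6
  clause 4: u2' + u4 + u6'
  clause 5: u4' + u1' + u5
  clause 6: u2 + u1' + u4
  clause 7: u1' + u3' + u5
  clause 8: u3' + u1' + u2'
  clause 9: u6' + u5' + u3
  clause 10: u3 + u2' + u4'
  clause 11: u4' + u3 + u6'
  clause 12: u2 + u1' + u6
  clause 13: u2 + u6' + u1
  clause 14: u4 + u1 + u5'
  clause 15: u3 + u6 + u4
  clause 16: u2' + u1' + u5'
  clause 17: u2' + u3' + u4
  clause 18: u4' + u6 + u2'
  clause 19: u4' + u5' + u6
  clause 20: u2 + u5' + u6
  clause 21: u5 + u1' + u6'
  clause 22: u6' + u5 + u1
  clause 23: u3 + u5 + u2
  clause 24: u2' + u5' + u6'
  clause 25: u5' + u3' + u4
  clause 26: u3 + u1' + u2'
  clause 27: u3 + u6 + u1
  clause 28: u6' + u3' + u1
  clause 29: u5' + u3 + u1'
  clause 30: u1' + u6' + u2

Try u1 = 1.
Try u3 = 1.
The clause (u5) is unit, so u5 = 1.
The clause (u2') is unit, so u2 = 0.
The clause (u4) is unit, so u4 = 1.
The clause (u6) is unit, so u6 = 1.
Now (u6') is unsatisfied and unit — conflict.
So u3 must be the other value — set u3 = 0.
The clause (u6) is unit, so u6 = 1.
The clause (u5') is unit, so u5 = 0.
Now (u5) is unsatisfied and unit — conflict.
Neither u3 = 1 nor u3 = 0 works.
So u1 must be the other value — set u1 = 0.
Try u5 = 1.
The clause (u4) is unit, so u4 = 1.
The clause (u6) is unit, so u6 = 1.
The clause (u3) is unit, so u3 = 1.
Now (u3') is unsatisfied and unit — conflict.
So u5 must be the other value — set u5 = 0.
The clause (u2) is unit, so u2 = 1.
The clause (u6') is unit, so u6 = 0.
The clause (u4') is unit, so u4 = 0.
The clause (u3) is unit, so u3 = 1.
Now (u3') is unsatisfied and unit — conflict.
Neither u5 = 1 nor u5 = 0 works.
Neither u1 = 1 nor u1 = 0 works.

UNSATISFIABLE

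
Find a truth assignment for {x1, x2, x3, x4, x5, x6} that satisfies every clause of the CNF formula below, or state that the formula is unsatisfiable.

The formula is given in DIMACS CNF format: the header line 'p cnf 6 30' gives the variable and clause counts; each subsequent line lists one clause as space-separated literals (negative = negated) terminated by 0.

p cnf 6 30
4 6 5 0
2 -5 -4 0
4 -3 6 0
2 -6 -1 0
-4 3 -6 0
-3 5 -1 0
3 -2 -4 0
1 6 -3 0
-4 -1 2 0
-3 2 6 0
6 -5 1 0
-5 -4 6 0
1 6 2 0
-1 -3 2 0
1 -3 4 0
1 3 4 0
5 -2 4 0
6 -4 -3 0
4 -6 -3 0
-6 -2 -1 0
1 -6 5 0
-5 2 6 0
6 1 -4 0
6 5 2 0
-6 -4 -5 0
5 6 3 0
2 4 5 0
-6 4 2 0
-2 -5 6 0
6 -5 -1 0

Case x4 = True:
Case x2 = True:
From the singleton clause (x3), x3 = True.
From the singleton clause (x6), x6 = True.
From the singleton clause (¬x1), x1 = False.
From the singleton clause (x5), x5 = True.
But (¬x5) is also a unit clause — contradiction.
That branch fails; take x2 = False instead.
From the singleton clause (¬x5), x5 = False.
From the singleton clause (¬x1), x1 = False.
From the singleton clause (x6), x6 = True.
But (¬x6) is also a unit clause — contradiction.
Either choice for x2 ends in contradiction.
That branch fails; take x4 = False instead.
Case x6 = True:
From the singleton clause (¬x3), x3 = False.
From the singleton clause (x1), x1 = True.
From the singleton clause (x2), x2 = True.
But (¬x2) is also a unit clause — contradiction.
That branch fails; take x6 = False instead.
From the singleton clause (x5), x5 = True.
From the singleton clause (¬x3), x3 = False.
From the singleton clause (x1), x1 = True.
But (¬x1) is also a unit clause — contradiction.
Either choice for x6 ends in contradiction.
Either choice for x4 ends in contradiction.

UNSATISFIABLE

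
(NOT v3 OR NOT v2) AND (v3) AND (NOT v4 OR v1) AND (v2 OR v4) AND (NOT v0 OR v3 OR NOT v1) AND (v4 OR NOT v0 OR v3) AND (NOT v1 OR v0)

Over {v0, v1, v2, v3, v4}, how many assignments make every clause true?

1

There are 2^5 = 32 truth assignments over (v0, v1, v2, v3, v4).
Split on v2. With v2 = true, the clauses containing v2 are satisfied and NOT v2 drops from the rest; 0 of the 2^4 = 16 assignments to the other variables satisfy what remains.
With v2 = false, by the same count on the reduced clause set, 1 assignment works.
(One model: v0=T, v1=T, v2=F, v3=T, v4=T.)
Total: 0 + 1 = 1.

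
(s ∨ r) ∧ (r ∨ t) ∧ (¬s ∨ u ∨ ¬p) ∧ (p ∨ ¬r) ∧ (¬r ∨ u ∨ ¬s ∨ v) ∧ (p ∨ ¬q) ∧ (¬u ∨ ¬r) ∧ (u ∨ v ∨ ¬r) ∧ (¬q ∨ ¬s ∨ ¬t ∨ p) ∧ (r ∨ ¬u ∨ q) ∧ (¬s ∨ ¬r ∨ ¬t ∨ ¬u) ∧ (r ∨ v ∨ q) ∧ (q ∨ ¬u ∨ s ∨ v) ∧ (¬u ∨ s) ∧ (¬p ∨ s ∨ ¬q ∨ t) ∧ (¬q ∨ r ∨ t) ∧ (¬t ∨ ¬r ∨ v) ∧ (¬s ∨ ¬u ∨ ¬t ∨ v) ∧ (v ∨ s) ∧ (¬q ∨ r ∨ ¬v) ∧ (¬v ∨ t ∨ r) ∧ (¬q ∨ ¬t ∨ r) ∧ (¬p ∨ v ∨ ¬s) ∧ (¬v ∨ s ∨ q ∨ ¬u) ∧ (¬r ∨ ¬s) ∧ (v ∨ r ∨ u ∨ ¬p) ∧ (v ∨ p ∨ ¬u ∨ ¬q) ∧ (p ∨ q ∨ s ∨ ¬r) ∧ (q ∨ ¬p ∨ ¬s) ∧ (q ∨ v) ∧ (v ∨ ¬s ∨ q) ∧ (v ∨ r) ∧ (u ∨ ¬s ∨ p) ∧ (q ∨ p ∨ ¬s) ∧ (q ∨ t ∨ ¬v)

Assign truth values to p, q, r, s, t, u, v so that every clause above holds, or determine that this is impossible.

p ↦ True, q ↦ True, r ↦ True, s ↦ False, t ↦ True, u ↦ False, v ↦ True

Suppose s = False.
From the singleton clause (r), r = True.
From the singleton clause (p), p = True.
From the singleton clause (¬u), u = False.
From the singleton clause (v), v = True.
Suppose q = True.
From the singleton clause (t), t = True.
Every clause now holds.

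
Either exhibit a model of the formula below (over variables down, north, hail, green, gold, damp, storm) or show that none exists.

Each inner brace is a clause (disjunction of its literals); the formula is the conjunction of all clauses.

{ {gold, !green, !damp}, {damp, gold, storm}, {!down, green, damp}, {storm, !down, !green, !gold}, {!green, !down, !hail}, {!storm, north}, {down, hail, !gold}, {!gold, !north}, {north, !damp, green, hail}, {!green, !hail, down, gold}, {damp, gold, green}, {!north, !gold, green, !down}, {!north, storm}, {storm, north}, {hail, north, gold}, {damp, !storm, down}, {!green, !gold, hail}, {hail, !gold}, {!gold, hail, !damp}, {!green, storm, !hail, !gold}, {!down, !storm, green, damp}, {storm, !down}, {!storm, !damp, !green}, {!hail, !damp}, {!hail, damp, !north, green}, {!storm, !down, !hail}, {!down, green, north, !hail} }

Suppose storm = true.
Unit clause (north) forces north = true.
Unit clause (!gold) forces gold = false.
Suppose green = true.
Unit clause (!damp) forces damp = false.
Unit clause (down) forces down = true.
Unit clause (!hail) forces hail = false.
Every clause now holds.

down: true,  north: true,  hail: false,  green: true,  gold: false,  damp: false,  storm: true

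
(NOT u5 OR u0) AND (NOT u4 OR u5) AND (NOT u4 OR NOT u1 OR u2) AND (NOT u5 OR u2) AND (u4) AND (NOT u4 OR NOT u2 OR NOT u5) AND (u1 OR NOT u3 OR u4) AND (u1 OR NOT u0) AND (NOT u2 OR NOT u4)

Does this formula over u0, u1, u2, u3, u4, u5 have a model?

From the singleton clause (u4), u4 = true.
From the singleton clause (u5), u5 = true.
From the singleton clause (u0), u0 = true.
From the singleton clause (u2), u2 = true.
But (NOT u2) is also a unit clause — contradiction.
No assignment satisfies every clause.

Unsatisfiable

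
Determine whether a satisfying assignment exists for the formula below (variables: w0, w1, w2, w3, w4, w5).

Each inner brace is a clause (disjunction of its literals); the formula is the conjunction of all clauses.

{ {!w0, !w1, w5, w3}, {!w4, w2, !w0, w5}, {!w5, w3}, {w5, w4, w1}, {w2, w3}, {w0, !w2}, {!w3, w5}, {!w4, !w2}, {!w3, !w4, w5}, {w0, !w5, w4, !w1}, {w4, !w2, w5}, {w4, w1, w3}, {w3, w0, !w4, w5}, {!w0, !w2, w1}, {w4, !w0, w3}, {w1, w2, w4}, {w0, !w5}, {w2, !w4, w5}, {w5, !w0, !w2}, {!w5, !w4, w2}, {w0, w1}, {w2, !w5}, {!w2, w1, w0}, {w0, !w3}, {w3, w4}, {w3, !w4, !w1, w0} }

Satisfiable

Case w5 = true:
Unit clause (w3) forces w3 = true.
Unit clause (w0) forces w0 = true.
Unit clause (w2) forces w2 = true.
Unit clause (!w4) forces w4 = false.
Unit clause (w1) forces w1 = true.
This assignment satisfies each clause.
A satisfying assignment: w0: true; w1: true; w2: true; w3: true; w4: false; w5: true.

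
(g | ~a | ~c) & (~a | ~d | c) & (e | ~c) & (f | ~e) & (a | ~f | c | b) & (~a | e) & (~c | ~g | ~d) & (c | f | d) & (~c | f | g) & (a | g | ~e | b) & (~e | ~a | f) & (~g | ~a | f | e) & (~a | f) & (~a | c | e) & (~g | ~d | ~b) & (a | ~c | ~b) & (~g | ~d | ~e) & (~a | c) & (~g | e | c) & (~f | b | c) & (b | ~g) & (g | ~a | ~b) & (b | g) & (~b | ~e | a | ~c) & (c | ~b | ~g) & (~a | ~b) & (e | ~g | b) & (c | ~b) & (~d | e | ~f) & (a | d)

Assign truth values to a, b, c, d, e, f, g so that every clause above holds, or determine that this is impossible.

Branch on e: set e = 1.
From the singleton clause (f), f = 1.
Branch on g: set g = 0.
From the singleton clause (b), b = 1.
From the singleton clause (~a), a = 0.
From the singleton clause (~c), c = 0.
But (c) is also a unit clause — contradiction.
So g must be the other value — set g = 1.
From the singleton clause (~d), d = 0.
From the singleton clause (b), b = 1.
From the singleton clause (c), c = 1.
From the singleton clause (a), a = 1.
But (~a) is also a unit clause — contradiction.
Both values of g lead to a conflict.
So e must be the other value — set e = 0.
From the singleton clause (~c), c = 0.
From the singleton clause (~a), a = 0.
From the singleton clause (~g), g = 0.
From the singleton clause (b), b = 1.
But (~b) is also a unit clause — contradiction.
Both values of e lead to a conflict.

UNSATISFIABLE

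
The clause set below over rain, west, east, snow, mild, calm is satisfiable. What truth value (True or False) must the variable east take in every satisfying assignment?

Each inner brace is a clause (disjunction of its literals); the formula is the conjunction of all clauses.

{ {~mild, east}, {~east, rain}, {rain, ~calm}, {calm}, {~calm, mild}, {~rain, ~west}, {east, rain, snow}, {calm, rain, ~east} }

True

Suppose east = 0.
(~mild) alone gives mild = 0.
(calm) alone gives calm = 1.
But (~calm) is also a unit clause — contradiction.
So every satisfying assignment has east = True.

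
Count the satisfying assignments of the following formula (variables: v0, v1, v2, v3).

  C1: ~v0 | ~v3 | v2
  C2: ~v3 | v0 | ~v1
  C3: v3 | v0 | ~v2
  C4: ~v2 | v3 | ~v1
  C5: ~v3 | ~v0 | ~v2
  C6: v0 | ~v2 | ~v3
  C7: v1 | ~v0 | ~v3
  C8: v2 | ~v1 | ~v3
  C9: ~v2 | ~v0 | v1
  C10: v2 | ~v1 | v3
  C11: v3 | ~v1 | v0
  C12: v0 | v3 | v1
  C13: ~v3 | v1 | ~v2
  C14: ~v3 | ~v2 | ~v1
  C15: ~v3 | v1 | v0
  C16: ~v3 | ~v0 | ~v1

There are 2^4 = 16 truth assignments over (v0, v1, v2, v3).
Split on v3. With v3 = 1, the clauses containing v3 are satisfied and ~v3 drops from the rest; 0 of the 2^3 = 8 assignments to the other variables satisfy what remains.
With v3 = 0, by the same count on the reduced clause set, 1 assignment works.
Total: 0 + 1 = 1.

1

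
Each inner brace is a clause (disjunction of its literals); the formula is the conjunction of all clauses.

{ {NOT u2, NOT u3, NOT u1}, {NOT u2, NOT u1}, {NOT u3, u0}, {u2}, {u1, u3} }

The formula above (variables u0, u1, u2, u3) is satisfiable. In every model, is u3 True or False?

True

Suppose u3 = false.
(u2) alone gives u2 = true.
(NOT u1) alone gives u1 = false.
Now (u1) is unsatisfied and unit — conflict.
So every satisfying assignment has u3 = True.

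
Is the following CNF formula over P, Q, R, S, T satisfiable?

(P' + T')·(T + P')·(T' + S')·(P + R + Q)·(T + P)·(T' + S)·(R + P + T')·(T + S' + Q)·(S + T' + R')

No

Case P = 0:
From the singleton clause (T), T = 1.
From the singleton clause (S'), S = 0.
Now (S) is unsatisfied and unit — conflict.
So P must be the other value — set P = 1.
From the singleton clause (T'), T = 0.
Now (T) is unsatisfied and unit — conflict.
Both values of P lead to a conflict.
No assignment satisfies every clause.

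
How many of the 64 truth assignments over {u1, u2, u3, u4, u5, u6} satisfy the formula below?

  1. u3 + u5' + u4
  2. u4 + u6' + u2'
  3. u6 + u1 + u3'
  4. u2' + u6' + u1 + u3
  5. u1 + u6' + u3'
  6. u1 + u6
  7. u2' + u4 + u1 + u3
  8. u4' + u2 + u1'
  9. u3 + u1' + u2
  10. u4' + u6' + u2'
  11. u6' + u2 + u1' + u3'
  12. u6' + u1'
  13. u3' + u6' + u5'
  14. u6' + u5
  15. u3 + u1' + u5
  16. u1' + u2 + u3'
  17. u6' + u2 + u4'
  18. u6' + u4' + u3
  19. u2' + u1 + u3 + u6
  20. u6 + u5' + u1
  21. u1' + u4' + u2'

There are 2^6 = 64 truth assignments over (u1, u2, u3, u4, u5, u6).
Split on u1. With u1 = 1, the clauses containing u1 are satisfied and u1' drops from the rest; 2 of the 2^5 = 32 assignments to the other variables satisfy what remains.
With u1 = 0, by the same count on the reduced clause set, 0 assignments work.
Total: 2 + 0 = 2.

2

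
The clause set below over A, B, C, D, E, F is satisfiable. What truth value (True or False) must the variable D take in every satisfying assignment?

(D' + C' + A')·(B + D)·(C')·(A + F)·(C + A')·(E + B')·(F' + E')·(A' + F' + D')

True

Suppose D = 0.
The clause (B) is unit, so B = 1.
The clause (C') is unit, so C = 0.
The clause (A') is unit, so A = 0.
The clause (F) is unit, so F = 1.
The clause (E) is unit, so E = 1.
Now (E') is unsatisfied and unit — conflict.
So every satisfying assignment has D = True.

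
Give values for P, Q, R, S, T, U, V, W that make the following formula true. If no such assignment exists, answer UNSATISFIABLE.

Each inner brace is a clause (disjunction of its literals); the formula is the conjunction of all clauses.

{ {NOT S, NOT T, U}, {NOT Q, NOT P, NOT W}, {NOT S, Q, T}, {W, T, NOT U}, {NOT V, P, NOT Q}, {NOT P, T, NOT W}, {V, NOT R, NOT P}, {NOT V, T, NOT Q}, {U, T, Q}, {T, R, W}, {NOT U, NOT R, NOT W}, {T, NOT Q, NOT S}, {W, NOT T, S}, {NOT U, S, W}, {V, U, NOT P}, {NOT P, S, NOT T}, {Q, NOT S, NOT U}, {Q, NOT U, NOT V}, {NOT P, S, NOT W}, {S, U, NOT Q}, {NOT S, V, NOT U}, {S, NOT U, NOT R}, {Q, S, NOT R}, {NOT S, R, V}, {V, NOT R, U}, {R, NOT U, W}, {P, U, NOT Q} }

Suppose S = false.
Suppose W = true.
The clause (NOT P) is unit, so P = false.
Suppose V = true.
The clause (NOT Q) is unit, so Q = false.
The clause (NOT U) is unit, so U = false.
The clause (T) is unit, so T = true.
The clause (NOT R) is unit, so R = false.
Every clause now holds.

P=false,  Q=false,  R=false,  S=false,  T=true,  U=false,  V=true,  W=true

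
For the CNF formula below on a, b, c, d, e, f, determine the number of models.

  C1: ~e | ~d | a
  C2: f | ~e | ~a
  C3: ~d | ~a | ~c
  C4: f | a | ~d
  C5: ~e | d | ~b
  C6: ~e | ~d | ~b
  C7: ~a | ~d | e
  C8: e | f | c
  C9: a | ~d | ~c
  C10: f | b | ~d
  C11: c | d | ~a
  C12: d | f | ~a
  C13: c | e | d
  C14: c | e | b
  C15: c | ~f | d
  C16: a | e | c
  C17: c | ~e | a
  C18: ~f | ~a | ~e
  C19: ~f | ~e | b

There are 2^6 = 64 truth assignments over (a, b, c, d, e, f).
Split on f. With f = 1, the clauses containing f are satisfied and ~f drops from the rest; 4 of the 2^5 = 32 assignments to the other variables satisfy what remains.
With f = 0, by the same count on the reduced clause set, 3 assignments work.
(One model: a=F, b=F, c=T, d=F, e=F, f=F.)
Total: 4 + 3 = 7.

7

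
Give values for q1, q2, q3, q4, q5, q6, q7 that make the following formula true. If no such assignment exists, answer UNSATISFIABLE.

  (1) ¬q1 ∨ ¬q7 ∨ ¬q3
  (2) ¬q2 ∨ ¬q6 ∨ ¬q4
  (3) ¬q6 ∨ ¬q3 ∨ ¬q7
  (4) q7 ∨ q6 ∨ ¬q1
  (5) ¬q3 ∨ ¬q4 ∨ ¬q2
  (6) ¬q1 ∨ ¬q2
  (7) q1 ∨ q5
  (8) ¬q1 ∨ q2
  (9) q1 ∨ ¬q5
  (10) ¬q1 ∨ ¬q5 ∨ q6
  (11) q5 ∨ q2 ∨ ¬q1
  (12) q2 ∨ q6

Branch on q1: set q1 = False.
From the singleton clause (q5), q5 = True.
Now (¬q5) is unsatisfied and unit — conflict.
Backtrack on q1: now try q1 = True.
From the singleton clause (¬q2), q2 = False.
Now (q2) is unsatisfied and unit — conflict.
Neither q1 = True nor q1 = False works.

UNSATISFIABLE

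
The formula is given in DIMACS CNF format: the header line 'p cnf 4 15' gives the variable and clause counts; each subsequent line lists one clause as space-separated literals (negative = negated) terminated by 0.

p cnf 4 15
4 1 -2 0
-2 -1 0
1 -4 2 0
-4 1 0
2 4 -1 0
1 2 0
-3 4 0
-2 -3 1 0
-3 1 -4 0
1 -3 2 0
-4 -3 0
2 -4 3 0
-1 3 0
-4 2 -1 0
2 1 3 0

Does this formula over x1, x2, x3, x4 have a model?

Case x2 = False:
From the singleton clause (x1), x1 = True.
From the singleton clause (x4), x4 = True.
But (¬x4) is also a unit clause — contradiction.
Undo x2 and try x2 = True.
From the singleton clause (¬x1), x1 = False.
From the singleton clause (x4), x4 = True.
But (¬x4) is also a unit clause — contradiction.
Neither x2 = True nor x2 = False works.
No assignment satisfies every clause.

No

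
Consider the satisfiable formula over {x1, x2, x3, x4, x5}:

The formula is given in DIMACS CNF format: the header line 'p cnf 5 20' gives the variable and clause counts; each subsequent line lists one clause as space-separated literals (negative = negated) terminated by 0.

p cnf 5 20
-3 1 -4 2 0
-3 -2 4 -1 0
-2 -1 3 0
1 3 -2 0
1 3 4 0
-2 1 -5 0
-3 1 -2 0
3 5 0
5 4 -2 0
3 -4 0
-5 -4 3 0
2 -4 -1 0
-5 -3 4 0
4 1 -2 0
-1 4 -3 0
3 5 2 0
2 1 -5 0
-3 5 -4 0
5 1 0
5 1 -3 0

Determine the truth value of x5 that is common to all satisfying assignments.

True

Suppose x5 = False.
The clause (x3) is unit, so x3 = True.
The clause (¬x4) is unit, so x4 = False.
The clause (¬x2) is unit, so x2 = False.
The clause (¬x1) is unit, so x1 = False.
But (x1) is also a unit clause — contradiction.
So every satisfying assignment has x5 = True.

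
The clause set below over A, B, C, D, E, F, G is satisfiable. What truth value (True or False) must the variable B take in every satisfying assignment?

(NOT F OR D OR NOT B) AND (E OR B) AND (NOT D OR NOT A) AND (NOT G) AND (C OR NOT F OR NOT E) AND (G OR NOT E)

True

Suppose B = false.
Unit clause (E) forces E = true.
Unit clause (NOT G) forces G = false.
But (G) is also a unit clause — contradiction.
So every satisfying assignment has B = True.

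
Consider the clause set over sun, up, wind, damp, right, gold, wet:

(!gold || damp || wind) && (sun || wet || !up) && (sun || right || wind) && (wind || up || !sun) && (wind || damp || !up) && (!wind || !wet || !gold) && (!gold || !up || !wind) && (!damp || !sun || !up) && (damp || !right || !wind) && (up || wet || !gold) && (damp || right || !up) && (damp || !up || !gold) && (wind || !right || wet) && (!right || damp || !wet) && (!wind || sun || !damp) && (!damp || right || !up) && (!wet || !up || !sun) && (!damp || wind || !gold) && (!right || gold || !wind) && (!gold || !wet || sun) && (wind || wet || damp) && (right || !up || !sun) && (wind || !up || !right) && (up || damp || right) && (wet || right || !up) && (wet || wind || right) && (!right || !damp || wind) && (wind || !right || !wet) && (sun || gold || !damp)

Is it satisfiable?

Yes, satisfiable

Case gold = false:
Case right = false:
Case sun = true:
The clause (!up) is unit, so up = false.
The clause (wind) is unit, so wind = true.
The clause (damp) is unit, so damp = true.
Every clause is now satisfied; wet is unconstrained.
A satisfying assignment: sun: true, up: false, wind: true, damp: true, right: false, gold: false, wet: false.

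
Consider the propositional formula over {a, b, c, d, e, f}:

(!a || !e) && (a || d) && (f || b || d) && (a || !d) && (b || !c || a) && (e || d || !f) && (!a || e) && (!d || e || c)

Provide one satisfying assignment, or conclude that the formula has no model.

Suppose a = false.
Unit clause (d) forces d = true.
Now (!d) is unsatisfied and unit — conflict.
Undo a and try a = true.
Unit clause (!e) forces e = false.
Now (e) is unsatisfied and unit — conflict.
Both values of a lead to a conflict.

UNSATISFIABLE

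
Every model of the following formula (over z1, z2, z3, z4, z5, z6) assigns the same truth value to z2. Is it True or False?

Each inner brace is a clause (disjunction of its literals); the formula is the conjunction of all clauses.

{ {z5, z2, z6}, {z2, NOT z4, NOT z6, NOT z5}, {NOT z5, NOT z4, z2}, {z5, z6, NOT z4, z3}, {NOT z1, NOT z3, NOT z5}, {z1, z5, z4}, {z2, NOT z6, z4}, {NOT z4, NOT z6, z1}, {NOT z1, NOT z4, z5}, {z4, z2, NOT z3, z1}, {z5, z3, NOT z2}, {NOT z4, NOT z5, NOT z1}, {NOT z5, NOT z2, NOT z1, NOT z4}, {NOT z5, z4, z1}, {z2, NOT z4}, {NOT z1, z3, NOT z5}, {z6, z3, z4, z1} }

True

Suppose z2 = false.
(NOT z4) alone gives z4 = false.
(NOT z6) alone gives z6 = false.
(z5) alone gives z5 = true.
(z1) alone gives z1 = true.
(NOT z3) alone gives z3 = false.
Now (z3) is unsatisfied and unit — conflict.
So every satisfying assignment has z2 = True.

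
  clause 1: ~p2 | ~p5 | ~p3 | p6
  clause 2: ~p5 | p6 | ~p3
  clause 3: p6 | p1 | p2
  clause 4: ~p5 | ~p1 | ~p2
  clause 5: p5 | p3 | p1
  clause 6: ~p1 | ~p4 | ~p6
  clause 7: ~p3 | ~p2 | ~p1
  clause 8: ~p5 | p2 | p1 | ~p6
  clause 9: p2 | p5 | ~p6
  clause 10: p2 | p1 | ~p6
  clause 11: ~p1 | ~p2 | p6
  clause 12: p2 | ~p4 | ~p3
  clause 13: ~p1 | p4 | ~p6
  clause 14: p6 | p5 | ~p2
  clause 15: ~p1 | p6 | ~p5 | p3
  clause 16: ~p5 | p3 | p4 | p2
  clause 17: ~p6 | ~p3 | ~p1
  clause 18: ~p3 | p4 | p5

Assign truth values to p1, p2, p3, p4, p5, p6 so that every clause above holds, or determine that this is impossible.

Try p5 = 1.
Try p6 = 1.
Try p1 = 0.
The clause (p2) is unit, so p2 = 1.
Every clause is now satisfied; p3, p4 are unconstrained.

p1=0, p2=1, p3=0, p4=1, p5=1, p6=1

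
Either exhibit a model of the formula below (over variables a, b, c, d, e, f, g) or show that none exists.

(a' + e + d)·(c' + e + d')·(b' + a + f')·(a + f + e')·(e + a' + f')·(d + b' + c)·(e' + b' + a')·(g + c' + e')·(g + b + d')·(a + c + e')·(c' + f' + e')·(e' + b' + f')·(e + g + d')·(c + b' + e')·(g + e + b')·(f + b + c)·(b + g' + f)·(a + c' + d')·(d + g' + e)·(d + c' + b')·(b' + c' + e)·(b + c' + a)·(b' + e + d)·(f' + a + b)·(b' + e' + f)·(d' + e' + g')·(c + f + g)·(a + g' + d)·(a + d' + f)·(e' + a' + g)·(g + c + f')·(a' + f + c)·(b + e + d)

a=1, b=0, c=0, d=0, e=1, f=1, g=1

Case a = 1:
Case e = 1:
From the singleton clause (b'), b = 0.
From the singleton clause (g), g = 1.
From the singleton clause (f), f = 1.
From the singleton clause (c'), c = 0.
From the singleton clause (d'), d = 0.
All clauses are satisfied.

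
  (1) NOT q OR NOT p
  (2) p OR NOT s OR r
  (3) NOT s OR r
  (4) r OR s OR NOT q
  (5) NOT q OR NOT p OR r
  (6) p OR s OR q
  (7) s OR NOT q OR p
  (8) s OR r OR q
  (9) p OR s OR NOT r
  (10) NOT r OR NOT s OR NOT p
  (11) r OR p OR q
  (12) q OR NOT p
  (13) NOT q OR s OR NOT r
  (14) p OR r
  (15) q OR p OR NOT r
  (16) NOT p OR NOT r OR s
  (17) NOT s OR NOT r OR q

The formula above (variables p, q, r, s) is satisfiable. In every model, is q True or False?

Suppose q = false.
The clause (NOT p) is unit, so p = false.
The clause (s) is unit, so s = true.
The clause (r) is unit, so r = true.
Now (NOT r) is unsatisfied and unit — conflict.
So every satisfying assignment has q = True.

True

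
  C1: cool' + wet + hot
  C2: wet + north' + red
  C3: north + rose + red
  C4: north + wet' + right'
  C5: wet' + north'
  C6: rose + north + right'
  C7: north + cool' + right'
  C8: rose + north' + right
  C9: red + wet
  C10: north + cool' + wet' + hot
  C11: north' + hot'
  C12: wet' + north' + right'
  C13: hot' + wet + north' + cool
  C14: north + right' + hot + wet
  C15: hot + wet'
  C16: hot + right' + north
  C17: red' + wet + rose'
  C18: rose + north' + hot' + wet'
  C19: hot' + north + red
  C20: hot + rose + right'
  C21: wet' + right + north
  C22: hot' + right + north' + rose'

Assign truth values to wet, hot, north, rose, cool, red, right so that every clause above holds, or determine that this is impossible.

Try wet = 0.
(red) alone gives red = 1.
(rose') alone gives rose = 0.
Try cool = 1.
(hot) alone gives hot = 1.
(north') alone gives north = 0.
(right') alone gives right = 0.
All clauses are satisfied.

wet: 0, hot: 1, north: 0, rose: 0, cool: 1, red: 1, right: 0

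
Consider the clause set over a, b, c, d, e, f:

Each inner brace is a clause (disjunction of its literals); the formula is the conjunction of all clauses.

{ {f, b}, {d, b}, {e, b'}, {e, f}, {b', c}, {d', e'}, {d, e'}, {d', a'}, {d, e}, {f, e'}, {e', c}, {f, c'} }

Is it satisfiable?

Satisfiable

Case f = 1:
Case d = 1:
Unit clause (e') forces e = 0.
Unit clause (b') forces b = 0.
Unit clause (a') forces a = 0.
No clause remains; c is free.
A satisfying assignment: a=0,  b=0,  c=1,  d=1,  e=0,  f=1.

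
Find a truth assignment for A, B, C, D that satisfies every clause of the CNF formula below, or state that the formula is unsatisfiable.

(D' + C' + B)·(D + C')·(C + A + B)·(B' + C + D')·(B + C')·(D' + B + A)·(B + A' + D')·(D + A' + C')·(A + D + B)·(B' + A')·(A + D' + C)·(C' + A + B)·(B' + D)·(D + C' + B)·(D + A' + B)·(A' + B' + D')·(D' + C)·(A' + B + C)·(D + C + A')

A ↦ 0; B ↦ 1; C ↦ 1; D ↦ 1

Suppose D = 1.
Unit clause (C) forces C = 1.
Unit clause (B) forces B = 1.
Unit clause (A') forces A = 0.
This assignment satisfies each clause.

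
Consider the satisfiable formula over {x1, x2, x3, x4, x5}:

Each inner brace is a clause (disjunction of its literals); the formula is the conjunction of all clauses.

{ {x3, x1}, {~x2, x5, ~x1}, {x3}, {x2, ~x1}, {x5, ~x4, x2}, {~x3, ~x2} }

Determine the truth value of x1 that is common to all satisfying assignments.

Suppose x1 = 1.
Unit clause (x3) forces x3 = 1.
Unit clause (x2) forces x2 = 1.
Now (~x2) is unsatisfied and unit — conflict.
So every satisfying assignment has x1 = False.

False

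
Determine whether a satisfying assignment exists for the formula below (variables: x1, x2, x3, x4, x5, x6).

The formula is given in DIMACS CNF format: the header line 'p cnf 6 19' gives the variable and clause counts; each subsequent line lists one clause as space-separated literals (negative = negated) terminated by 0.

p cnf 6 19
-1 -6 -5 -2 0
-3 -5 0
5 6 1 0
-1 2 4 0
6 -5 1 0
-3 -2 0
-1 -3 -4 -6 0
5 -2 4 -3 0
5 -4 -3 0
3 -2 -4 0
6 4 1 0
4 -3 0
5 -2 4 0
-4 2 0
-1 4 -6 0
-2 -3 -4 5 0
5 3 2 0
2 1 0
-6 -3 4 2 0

Suppose x3 = False.
Suppose x2 = True.
Unit clause (¬x4) forces x4 = False.
Unit clause (x5) forces x5 = True.
Suppose x1 = False.
Unit clause (x6) forces x6 = True.
This assignment satisfies each clause.
A satisfying assignment: x1=False, x2=True, x3=False, x4=False, x5=True, x6=True.

Yes, satisfiable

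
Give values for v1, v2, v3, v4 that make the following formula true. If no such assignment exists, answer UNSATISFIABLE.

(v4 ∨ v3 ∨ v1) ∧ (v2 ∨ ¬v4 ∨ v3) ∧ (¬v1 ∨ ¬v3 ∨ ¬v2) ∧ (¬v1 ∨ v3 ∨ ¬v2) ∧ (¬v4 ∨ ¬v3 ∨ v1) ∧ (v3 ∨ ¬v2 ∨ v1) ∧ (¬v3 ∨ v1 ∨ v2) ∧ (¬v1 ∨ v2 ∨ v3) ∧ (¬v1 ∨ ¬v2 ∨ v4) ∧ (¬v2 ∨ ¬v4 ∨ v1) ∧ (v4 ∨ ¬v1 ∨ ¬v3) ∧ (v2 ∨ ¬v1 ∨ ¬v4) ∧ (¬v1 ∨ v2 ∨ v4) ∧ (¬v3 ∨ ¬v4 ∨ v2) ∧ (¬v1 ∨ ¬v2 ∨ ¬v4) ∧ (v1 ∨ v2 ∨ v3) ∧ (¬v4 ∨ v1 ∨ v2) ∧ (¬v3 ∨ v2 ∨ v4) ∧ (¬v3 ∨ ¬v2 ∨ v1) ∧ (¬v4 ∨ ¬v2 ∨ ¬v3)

Branch on v4: set v4 = True.
Branch on v2: set v2 = True.
(v1) alone gives v1 = True.
That conflicts with the unit clause (¬v1).
So v2 must be the other value — set v2 = False.
(v3) alone gives v3 = True.
That conflicts with the unit clause (¬v3).
Both values of v2 lead to a conflict.
So v4 must be the other value — set v4 = False.
Branch on v3: set v3 = True.
(¬v1) alone gives v1 = False.
(v2) alone gives v2 = True.
That conflicts with the unit clause (¬v2).
So v3 must be the other value — set v3 = False.
(v1) alone gives v1 = True.
(¬v2) alone gives v2 = False.
That conflicts with the unit clause (v2).
Both values of v3 lead to a conflict.
Both values of v4 lead to a conflict.

UNSATISFIABLE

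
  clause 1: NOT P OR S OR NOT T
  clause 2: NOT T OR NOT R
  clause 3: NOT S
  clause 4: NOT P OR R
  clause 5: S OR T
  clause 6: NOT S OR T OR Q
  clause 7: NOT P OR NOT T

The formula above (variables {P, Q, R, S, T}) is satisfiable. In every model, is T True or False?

Suppose T = false.
From the singleton clause (NOT S), S = false.
Now (S) is unsatisfied and unit — conflict.
So every satisfying assignment has T = True.

True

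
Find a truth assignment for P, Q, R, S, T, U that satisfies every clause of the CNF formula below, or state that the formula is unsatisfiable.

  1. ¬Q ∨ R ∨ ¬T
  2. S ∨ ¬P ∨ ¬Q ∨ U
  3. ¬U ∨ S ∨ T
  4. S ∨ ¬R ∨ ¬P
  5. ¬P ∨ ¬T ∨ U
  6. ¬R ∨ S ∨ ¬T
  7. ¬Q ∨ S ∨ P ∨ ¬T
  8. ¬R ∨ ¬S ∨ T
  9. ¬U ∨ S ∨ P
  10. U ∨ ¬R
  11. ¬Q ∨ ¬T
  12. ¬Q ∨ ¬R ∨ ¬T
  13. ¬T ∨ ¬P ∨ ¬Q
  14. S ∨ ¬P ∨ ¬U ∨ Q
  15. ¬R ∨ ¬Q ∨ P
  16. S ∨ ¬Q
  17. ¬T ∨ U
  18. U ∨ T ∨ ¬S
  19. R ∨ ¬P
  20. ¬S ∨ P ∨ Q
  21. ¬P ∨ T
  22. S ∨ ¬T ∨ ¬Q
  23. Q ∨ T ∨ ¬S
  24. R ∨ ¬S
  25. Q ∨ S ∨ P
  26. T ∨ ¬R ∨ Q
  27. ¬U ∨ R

P ↦ True; Q ↦ False; R ↦ True; S ↦ True; T ↦ True; U ↦ True

Case U = True:
The clause (R) is unit, so R = True.
Case S = True:
The clause (T) is unit, so T = True.
The clause (¬Q) is unit, so Q = False.
The clause (P) is unit, so P = True.
This assignment satisfies each clause.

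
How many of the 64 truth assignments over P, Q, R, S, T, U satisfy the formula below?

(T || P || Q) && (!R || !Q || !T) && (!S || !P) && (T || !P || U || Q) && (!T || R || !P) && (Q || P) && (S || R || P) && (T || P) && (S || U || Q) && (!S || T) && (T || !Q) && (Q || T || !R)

4

There are 2^6 = 64 truth assignments over (P, Q, R, S, T, U).
Split on R. With R = true, the clauses containing R are satisfied and !R drops from the rest; 1 of the 2^5 = 32 assignments to the other variables satisfy what remains.
With R = false, by the same count on the reduced clause set, 3 assignments work.
Total: 1 + 3 = 4.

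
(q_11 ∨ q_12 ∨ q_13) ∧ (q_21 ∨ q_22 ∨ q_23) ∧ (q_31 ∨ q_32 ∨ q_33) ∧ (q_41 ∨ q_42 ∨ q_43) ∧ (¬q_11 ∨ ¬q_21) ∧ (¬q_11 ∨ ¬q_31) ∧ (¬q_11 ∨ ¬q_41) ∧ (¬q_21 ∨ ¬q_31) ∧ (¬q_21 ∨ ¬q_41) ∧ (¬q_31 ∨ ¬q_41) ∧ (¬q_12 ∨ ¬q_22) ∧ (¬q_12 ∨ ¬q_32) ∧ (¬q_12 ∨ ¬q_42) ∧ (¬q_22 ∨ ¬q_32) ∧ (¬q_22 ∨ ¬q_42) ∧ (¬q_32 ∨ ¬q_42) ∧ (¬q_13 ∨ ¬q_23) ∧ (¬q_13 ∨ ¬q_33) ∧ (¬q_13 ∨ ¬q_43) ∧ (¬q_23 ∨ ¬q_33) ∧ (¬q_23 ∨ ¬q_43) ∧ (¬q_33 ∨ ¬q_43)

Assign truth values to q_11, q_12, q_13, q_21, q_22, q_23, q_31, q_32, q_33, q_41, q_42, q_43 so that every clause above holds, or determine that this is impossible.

Try q_11 = False.
Try q_12 = True.
The clause (¬q_22) is unit, so q_22 = False.
The clause (¬q_32) is unit, so q_32 = False.
The clause (¬q_42) is unit, so q_42 = False.
Try q_21 = True.
The clause (¬q_31) is unit, so q_31 = False.
The clause (q_33) is unit, so q_33 = True.
The clause (¬q_41) is unit, so q_41 = False.
The clause (q_43) is unit, so q_43 = True.
That conflicts with the unit clause (¬q_43).
Undo q_21 and try q_21 = False.
The clause (q_23) is unit, so q_23 = True.
The clause (¬q_13) is unit, so q_13 = False.
The clause (¬q_33) is unit, so q_33 = False.
The clause (q_31) is unit, so q_31 = True.
The clause (¬q_41) is unit, so q_41 = False.
The clause (q_43) is unit, so q_43 = True.
That conflicts with the unit clause (¬q_43).
Either choice for q_21 ends in contradiction.
Undo q_12 and try q_12 = False.
The clause (q_13) is unit, so q_13 = True.
The clause (¬q_23) is unit, so q_23 = False.
The clause (¬q_33) is unit, so q_33 = False.
The clause (¬q_43) is unit, so q_43 = False.
Try q_21 = True.
The clause (¬q_31) is unit, so q_31 = False.
The clause (q_32) is unit, so q_32 = True.
The clause (¬q_41) is unit, so q_41 = False.
The clause (q_42) is unit, so q_42 = True.
That conflicts with the unit clause (¬q_42).
Undo q_21 and try q_21 = False.
The clause (q_22) is unit, so q_22 = True.
The clause (¬q_32) is unit, so q_32 = False.
The clause (q_31) is unit, so q_31 = True.
The clause (¬q_41) is unit, so q_41 = False.
The clause (q_42) is unit, so q_42 = True.
That conflicts with the unit clause (¬q_42).
Either choice for q_21 ends in contradiction.
Either choice for q_12 ends in contradiction.
Undo q_11 and try q_11 = True.
The clause (¬q_21) is unit, so q_21 = False.
The clause (¬q_31) is unit, so q_31 = False.
The clause (¬q_41) is unit, so q_41 = False.
Try q_22 = True.
The clause (¬q_12) is unit, so q_12 = False.
The clause (¬q_32) is unit, so q_32 = False.
The clause (q_33) is unit, so q_33 = True.
The clause (¬q_42) is unit, so q_42 = False.
The clause (q_43) is unit, so q_43 = True.
That conflicts with the unit clause (¬q_43).
Undo q_22 and try q_22 = False.
The clause (q_23) is unit, so q_23 = True.
The clause (¬q_13) is unit, so q_13 = False.
The clause (¬q_33) is unit, so q_33 = False.
The clause (q_32) is unit, so q_32 = True.
The clause (¬q_12) is unit, so q_12 = False.
The clause (¬q_42) is unit, so q_42 = False.
The clause (q_43) is unit, so q_43 = True.
That conflicts with the unit clause (¬q_43).
Either choice for q_22 ends in contradiction.
Either choice for q_11 ends in contradiction.

UNSATISFIABLE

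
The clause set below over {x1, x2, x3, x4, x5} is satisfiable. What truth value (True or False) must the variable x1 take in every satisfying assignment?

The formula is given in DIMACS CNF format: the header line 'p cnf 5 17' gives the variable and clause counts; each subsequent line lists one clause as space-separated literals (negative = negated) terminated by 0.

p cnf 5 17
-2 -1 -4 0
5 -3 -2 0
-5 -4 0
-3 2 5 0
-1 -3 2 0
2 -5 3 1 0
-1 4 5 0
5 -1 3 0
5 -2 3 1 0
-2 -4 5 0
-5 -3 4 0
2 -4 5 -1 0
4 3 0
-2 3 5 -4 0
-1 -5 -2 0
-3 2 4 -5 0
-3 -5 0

False

Suppose x1 = True.
Case x2 = False:
The clause (¬x3) is unit, so x3 = False.
The clause (x5) is unit, so x5 = True.
The clause (¬x4) is unit, so x4 = False.
That conflicts with the unit clause (x4).
Backtrack on x2: now try x2 = True.
The clause (¬x4) is unit, so x4 = False.
The clause (x5) is unit, so x5 = True.
That conflicts with the unit clause (¬x5).
Neither x2 = True nor x2 = False works.
So every satisfying assignment has x1 = False.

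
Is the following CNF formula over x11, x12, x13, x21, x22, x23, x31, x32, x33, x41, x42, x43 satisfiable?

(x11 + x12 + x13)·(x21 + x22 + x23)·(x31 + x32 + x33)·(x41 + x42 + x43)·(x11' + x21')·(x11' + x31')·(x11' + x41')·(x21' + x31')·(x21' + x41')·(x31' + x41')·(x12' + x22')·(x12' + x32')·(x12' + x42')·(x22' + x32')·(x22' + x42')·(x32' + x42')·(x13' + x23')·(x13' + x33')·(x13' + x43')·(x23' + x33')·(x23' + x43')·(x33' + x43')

Branch on x11: set x11 = 0.
Branch on x12: set x12 = 1.
The clause (x22') is unit, so x22 = 0.
The clause (x32') is unit, so x32 = 0.
The clause (x42') is unit, so x42 = 0.
Branch on x21: set x21 = 1.
The clause (x31') is unit, so x31 = 0.
The clause (x33) is unit, so x33 = 1.
The clause (x41') is unit, so x41 = 0.
The clause (x43) is unit, so x43 = 1.
But (x43') is also a unit clause — contradiction.
That branch fails; take x21 = 0 instead.
The clause (x23) is unit, so x23 = 1.
The clause (x13') is unit, so x13 = 0.
The clause (x33') is unit, so x33 = 0.
The clause (x31) is unit, so x31 = 1.
The clause (x41') is unit, so x41 = 0.
The clause (x43) is unit, so x43 = 1.
But (x43') is also a unit clause — contradiction.
Both values of x21 lead to a conflict.
That branch fails; take x12 = 0 instead.
The clause (x13) is unit, so x13 = 1.
The clause (x23') is unit, so x23 = 0.
The clause (x33') is unit, so x33 = 0.
The clause (x43') is unit, so x43 = 0.
Branch on x21: set x21 = 1.
The clause (x31') is unit, so x31 = 0.
The clause (x32) is unit, so x32 = 1.
The clause (x41') is unit, so x41 = 0.
The clause (x42) is unit, so x42 = 1.
But (x42') is also a unit clause — contradiction.
That branch fails; take x21 = 0 instead.
The clause (x22) is unit, so x22 = 1.
The clause (x32') is unit, so x32 = 0.
The clause (x31) is unit, so x31 = 1.
The clause (x41') is unit, so x41 = 0.
The clause (x42) is unit, so x42 = 1.
But (x42') is also a unit clause — contradiction.
Both values of x21 lead to a conflict.
Both values of x12 lead to a conflict.
That branch fails; take x11 = 1 instead.
The clause (x21') is unit, so x21 = 0.
The clause (x31') is unit, so x31 = 0.
The clause (x41') is unit, so x41 = 0.
Branch on x22: set x22 = 1.
The clause (x12') is unit, so x12 = 0.
The clause (x32') is unit, so x32 = 0.
The clause (x33) is unit, so x33 = 1.
The clause (x42') is unit, so x42 = 0.
The clause (x43) is unit, so x43 = 1.
But (x43') is also a unit clause — contradiction.
That branch fails; take x22 = 0 instead.
The clause (x23) is unit, so x23 = 1.
The clause (x13') is unit, so x13 = 0.
The clause (x33') is unit, so x33 = 0.
The clause (x32) is unit, so x32 = 1.
The clause (x12') is unit, so x12 = 0.
The clause (x42') is unit, so x42 = 0.
The clause (x43) is unit, so x43 = 1.
But (x43') is also a unit clause — contradiction.
Both values of x22 lead to a conflict.
Both values of x11 lead to a conflict.
No assignment satisfies every clause.

No, unsatisfiable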